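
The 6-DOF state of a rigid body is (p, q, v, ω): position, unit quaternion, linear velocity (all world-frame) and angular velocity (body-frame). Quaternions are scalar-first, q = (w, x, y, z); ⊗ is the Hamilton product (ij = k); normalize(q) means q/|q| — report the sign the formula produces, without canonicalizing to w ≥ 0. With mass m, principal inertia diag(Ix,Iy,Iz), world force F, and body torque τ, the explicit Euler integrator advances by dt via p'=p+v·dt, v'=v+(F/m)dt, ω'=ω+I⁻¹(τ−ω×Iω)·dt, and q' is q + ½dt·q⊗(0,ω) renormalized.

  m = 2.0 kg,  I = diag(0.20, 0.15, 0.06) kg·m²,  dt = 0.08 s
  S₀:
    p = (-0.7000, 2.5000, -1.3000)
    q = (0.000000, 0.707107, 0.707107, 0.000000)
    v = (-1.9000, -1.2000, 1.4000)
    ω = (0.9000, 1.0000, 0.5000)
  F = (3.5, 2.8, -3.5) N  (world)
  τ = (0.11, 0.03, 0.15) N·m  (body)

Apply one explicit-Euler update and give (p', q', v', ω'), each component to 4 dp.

p' = (-0.8520, 2.4040, -1.1880)
q' = (-0.0537, 0.7201, 0.6918, 0.0028)
v' = (-1.7600, -1.0880, 1.2600)
ω' = (0.9620, 0.9824, 0.7600)

a = F/m = (1.7500, 1.4000, -1.7500)
p' = p + v·dt = (-0.8520, 2.4040, -1.1880)
v' = v + a·dt = (-1.7600, -1.0880, 1.2600)
α = I⁻¹(τ − ω×Iω) = (0.7750, -0.2200, 3.2500)
new body rate ω' = (0.9620, 0.9824, 0.7600)
Hamilton product q⊗(0,ω) = (-1.3435033, 0.3535535, -0.3535535, 0.0707107)
q + ½dt·q⊗(0,ω), renormalized = (-0.0537, 0.7201, 0.6918, 0.0028)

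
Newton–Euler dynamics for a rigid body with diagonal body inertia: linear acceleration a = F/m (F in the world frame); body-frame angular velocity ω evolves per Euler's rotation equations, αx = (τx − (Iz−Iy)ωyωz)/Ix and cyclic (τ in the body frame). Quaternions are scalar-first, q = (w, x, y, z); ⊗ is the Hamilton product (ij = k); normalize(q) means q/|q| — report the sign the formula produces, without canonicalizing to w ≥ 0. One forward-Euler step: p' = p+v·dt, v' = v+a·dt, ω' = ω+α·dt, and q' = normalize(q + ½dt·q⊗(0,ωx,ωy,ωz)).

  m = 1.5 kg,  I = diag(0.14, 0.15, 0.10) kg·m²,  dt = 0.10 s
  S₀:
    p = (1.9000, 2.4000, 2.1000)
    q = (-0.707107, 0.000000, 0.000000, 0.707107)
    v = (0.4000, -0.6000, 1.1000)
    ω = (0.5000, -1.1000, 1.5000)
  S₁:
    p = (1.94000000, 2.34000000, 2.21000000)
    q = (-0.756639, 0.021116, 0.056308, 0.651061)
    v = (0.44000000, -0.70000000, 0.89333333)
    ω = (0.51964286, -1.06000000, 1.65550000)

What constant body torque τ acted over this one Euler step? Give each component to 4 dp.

rate change Δω = (0.01964286, 0.04000000, 0.15550000)
gyro term ω₀×Iω₀ = (0.0825, 0.0300, -0.0055)
I·α + gyro = (0.1100, 0.0900, 0.1500)

τ = (0.1100, 0.0900, 0.1500)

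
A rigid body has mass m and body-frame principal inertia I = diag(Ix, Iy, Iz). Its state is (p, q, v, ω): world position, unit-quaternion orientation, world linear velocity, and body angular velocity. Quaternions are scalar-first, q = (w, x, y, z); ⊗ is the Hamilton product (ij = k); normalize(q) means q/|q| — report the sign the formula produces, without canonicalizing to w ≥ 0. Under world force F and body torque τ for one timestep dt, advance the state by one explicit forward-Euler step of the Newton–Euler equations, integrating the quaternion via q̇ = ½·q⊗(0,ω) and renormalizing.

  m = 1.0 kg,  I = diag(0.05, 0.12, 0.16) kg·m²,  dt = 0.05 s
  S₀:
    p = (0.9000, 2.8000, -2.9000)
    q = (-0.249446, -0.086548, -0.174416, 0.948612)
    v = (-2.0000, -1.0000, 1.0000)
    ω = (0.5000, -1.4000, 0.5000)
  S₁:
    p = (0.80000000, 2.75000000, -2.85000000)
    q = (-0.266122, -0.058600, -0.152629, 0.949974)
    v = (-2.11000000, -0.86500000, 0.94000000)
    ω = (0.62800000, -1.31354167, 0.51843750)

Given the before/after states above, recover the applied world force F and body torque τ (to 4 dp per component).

F = (-2.2000, 2.7000, -1.2000)
τ = (0.1000, 0.1800, 0.0100)

rate change Δω = (0.12800000, 0.08645833, 0.01843750)
τ = I·(Δω/dt) + ω₀×(Iω₀) = (0.1000, 0.1800, 0.0100)
v₁ − v₀ = (-0.11000000, 0.13500000, -0.06000000)
m·(v₁−v₀)/dt = (-2.2000, 2.7000, -1.2000)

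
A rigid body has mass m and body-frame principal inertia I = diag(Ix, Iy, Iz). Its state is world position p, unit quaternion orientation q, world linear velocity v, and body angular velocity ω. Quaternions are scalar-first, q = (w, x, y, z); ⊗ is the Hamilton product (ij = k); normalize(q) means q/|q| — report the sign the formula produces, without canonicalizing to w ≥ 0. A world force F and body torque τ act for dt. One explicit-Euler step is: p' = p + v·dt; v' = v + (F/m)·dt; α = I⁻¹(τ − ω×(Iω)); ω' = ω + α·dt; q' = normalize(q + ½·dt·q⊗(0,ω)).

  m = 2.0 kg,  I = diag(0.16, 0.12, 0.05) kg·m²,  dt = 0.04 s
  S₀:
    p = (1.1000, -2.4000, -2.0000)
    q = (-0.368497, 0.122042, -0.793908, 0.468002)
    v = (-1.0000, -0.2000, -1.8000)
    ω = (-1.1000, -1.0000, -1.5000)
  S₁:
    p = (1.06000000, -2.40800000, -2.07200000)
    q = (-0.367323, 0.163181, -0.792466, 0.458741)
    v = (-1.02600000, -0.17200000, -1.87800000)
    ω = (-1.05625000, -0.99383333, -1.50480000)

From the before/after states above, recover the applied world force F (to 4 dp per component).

F = (-1.3000, 1.4000, -3.9000)

v₁ − v₀ = (-0.02600000, 0.02800000, -0.07800000)
F = m·Δv/dt = (-1.3000, 1.4000, -3.9000)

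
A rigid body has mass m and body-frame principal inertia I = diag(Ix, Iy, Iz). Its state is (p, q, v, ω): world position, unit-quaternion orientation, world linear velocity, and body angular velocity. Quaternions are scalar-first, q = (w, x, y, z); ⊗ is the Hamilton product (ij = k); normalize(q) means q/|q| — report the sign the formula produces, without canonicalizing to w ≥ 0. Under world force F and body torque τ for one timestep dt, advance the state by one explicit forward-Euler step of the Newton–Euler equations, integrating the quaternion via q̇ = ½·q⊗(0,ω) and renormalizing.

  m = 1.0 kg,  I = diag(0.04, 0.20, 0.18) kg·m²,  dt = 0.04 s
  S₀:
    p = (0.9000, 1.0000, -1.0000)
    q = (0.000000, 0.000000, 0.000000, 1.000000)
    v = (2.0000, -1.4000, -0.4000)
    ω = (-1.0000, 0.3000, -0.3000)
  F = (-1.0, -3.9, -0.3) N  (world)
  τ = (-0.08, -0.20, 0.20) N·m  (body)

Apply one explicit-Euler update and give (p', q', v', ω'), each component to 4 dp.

new position p' = (0.9800, 0.9440, -1.0160)
v + (F/m)dt = (1.9600, -1.5560, -0.4120)
(τ − ω×Iω)/I = (-2.0450, -0.7900, 1.3778)
ω' = ω + α·dt = (-1.0818, 0.2684, -0.2449)
2q̇ = q⊗(0,ω) = (0.3000000, -0.3000000, -1.0000000, 0.0000000)
updated quaternion q' = (0.0060, -0.0060, -0.0200, 0.9998)

p' = (0.9800, 0.9440, -1.0160)
q' = (0.0060, -0.0060, -0.0200, 0.9998)
v' = (1.9600, -1.5560, -0.4120)
ω' = (-1.0818, 0.2684, -0.2449)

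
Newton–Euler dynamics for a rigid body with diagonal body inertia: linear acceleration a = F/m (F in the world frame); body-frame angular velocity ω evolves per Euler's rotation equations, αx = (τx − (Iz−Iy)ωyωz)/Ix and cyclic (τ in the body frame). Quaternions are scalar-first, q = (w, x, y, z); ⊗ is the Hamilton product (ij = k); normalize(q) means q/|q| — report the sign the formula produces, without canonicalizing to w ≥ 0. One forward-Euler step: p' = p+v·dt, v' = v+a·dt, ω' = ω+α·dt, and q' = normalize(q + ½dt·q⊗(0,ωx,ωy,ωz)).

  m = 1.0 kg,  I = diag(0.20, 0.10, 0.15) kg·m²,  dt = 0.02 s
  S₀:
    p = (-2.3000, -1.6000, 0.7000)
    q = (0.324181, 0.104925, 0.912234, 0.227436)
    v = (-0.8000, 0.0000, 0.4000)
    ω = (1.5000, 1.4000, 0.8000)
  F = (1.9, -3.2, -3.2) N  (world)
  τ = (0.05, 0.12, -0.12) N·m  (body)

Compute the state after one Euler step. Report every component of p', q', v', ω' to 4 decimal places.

p' = (-2.3160, -1.6000, 0.7080)
q' = (0.3079, 0.1139, 0.9191, 0.2178)
v' = (-0.7620, -0.0640, 0.3360)
ω' = (1.4994, 1.4120, 0.8120)

α = I⁻¹(τ − ω×Iω) = (-0.0300, 0.6000, 0.6000)
ω' = ω + α·dt = (1.4994, 1.4120, 0.8120)
2q̇ = q⊗(0,ω) = (-1.6164639, 0.8976483, 0.7110674, -0.9621112)
updated quaternion q' = (0.3079, 0.1139, 0.9191, 0.2178)
linear accel F/m = (1.9000, -3.2000, -3.2000)
p' = p + v·dt = (-2.3160, -1.6000, 0.7080)
v + (F/m)dt = (-0.7620, -0.0640, 0.3360)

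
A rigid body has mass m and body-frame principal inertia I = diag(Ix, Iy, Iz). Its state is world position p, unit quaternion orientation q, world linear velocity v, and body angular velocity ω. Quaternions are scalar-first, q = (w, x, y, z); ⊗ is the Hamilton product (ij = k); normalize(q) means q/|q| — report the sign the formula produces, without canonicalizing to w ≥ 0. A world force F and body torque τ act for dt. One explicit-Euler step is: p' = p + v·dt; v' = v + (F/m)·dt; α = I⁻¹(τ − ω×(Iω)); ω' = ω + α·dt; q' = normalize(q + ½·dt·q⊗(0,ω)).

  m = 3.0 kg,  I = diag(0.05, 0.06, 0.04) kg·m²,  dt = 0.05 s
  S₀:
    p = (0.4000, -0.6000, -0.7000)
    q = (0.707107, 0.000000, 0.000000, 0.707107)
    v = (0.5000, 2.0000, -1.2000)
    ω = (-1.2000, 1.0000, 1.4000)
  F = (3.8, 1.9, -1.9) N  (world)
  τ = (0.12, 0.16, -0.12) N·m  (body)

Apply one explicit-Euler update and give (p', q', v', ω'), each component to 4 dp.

p' = p + v·dt = (0.4250, -0.5000, -0.7600)
v' = v + a·dt = (0.5633, 2.0317, -1.2317)
angular accel α = (2.9600, 2.9467, -2.7000)
new body rate ω' = (-1.0520, 1.1473, 1.2650)
q⊗(0,ω) = (-0.9899498, -1.5556354, -0.1414214, 0.9899498)
updated quaternion q' = (0.6814, -0.0388, -0.0035, 0.7309)

p' = (0.4250, -0.5000, -0.7600)
q' = (0.6814, -0.0388, -0.0035, 0.7309)
v' = (0.5633, 2.0317, -1.2317)
ω' = (-1.0520, 1.1473, 1.2650)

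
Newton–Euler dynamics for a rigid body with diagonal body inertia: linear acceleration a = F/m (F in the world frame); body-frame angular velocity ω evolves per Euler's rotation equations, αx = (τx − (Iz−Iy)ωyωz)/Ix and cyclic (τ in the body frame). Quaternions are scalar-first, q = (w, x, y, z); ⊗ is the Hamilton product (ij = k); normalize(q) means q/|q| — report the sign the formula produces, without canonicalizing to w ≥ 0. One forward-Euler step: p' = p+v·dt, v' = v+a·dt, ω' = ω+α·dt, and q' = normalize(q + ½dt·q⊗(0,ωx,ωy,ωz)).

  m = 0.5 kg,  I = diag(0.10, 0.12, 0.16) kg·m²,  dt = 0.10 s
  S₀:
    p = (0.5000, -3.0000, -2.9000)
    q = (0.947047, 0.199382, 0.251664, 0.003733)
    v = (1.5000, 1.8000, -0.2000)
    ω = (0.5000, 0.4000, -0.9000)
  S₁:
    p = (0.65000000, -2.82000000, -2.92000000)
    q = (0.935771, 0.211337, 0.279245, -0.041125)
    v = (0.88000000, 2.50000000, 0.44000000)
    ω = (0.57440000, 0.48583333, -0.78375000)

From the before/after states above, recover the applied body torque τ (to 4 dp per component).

τ = (0.0600, 0.1300, 0.1900)

rate change Δω = (0.07440000, 0.08583333, 0.11625000)
precession coupling = (-0.0144, 0.0270, 0.0040)
I·α + gyro = (0.0600, 0.1300, 0.1900)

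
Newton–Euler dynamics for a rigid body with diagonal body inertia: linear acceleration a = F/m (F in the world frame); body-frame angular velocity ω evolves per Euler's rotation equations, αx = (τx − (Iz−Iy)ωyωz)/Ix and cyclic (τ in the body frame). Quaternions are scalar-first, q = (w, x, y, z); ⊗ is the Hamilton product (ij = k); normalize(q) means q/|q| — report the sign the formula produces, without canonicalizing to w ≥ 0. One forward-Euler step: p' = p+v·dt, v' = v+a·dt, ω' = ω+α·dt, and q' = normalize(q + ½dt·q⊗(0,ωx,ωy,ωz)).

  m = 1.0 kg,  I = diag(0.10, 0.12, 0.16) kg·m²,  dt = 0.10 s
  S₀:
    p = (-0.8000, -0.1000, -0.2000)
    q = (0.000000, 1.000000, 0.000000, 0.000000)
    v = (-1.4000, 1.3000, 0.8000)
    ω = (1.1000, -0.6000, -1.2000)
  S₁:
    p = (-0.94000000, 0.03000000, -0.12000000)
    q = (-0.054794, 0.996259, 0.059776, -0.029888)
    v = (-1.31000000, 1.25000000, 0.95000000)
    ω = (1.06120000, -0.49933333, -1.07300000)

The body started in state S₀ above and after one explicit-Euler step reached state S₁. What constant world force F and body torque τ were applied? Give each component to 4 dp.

F = (0.9000, -0.5000, 1.5000)
τ = (-0.0100, 0.2000, 0.1900)

Δv = v₁−v₀ = (0.09000000, -0.05000000, 0.15000000)
F = m·Δv/dt = (0.9000, -0.5000, 1.5000)
ω₁ − ω₀ = (-0.03880000, 0.10066667, 0.12700000)
precession coupling = (0.0288, 0.0792, -0.0132)
I·α + gyro = (-0.0100, 0.2000, 0.1900)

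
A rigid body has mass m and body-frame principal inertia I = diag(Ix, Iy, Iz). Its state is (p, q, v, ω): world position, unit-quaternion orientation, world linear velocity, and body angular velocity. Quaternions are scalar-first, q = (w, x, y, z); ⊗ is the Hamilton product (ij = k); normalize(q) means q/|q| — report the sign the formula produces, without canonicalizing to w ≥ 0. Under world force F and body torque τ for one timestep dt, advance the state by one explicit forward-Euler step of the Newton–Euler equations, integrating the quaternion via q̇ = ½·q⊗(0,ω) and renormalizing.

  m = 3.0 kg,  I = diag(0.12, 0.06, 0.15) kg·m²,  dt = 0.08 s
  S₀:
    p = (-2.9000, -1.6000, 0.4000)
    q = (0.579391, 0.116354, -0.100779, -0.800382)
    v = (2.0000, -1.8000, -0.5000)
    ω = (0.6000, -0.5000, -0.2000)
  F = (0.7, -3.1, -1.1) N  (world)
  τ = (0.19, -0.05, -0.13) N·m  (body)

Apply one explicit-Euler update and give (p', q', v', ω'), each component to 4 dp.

angular accel α = (1.5083, -0.8933, -0.9867)
ω + α·dt = (0.7207, -0.5715, -0.2789)
2q̇ = q⊗(0,ω) = (-0.2802783, -0.0324006, -0.7466539, -0.1135878)
q + ½dt·q⊗(0,ω), renormalized = (0.5679, 0.1150, -0.1306, -0.8045)
a = F/m = (0.2333, -1.0333, -0.3667)
p + v·dt = (-2.7400, -1.7440, 0.3600)
v + (F/m)dt = (2.0187, -1.8827, -0.5293)

p' = (-2.7400, -1.7440, 0.3600)
q' = (0.5679, 0.1150, -0.1306, -0.8045)
v' = (2.0187, -1.8827, -0.5293)
ω' = (0.7207, -0.5715, -0.2789)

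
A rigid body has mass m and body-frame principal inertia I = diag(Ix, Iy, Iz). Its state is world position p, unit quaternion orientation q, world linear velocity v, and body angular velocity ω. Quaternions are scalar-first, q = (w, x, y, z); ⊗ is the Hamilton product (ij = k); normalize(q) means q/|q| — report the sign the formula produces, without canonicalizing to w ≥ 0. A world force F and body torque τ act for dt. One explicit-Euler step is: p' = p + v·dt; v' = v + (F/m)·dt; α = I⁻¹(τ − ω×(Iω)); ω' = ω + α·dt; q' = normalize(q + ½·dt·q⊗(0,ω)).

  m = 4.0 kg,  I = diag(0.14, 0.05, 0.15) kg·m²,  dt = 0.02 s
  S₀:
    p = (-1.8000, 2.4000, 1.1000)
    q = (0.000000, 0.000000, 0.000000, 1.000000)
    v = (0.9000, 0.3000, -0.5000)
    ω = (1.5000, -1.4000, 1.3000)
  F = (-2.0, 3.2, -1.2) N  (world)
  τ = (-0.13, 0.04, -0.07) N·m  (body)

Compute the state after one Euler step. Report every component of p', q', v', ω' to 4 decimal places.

p' = (-1.7820, 2.4060, 1.0900)
q' = (-0.0130, 0.0140, 0.0150, 0.9997)
v' = (0.8900, 0.3160, -0.5060)
ω' = (1.5074, -1.3762, 1.2655)

precession coupling ω×(Iω) = (-0.1820, -0.0195, 0.1890)
(τ − ω×Iω)/I = (0.3714, 1.1900, -1.7267)
ω + α·dt = (1.5074, -1.3762, 1.2655)
q⊗(0,ω) = (-1.3000000, 1.4000000, 1.5000000, 0.0000000)
updated quaternion q' = (-0.0130, 0.0140, 0.0150, 0.9997)
a = (-0.5000, 0.8000, -0.3000)
new position p' = (-1.7820, 2.4060, 1.0900)
v' = v + a·dt = (0.8900, 0.3160, -0.5060)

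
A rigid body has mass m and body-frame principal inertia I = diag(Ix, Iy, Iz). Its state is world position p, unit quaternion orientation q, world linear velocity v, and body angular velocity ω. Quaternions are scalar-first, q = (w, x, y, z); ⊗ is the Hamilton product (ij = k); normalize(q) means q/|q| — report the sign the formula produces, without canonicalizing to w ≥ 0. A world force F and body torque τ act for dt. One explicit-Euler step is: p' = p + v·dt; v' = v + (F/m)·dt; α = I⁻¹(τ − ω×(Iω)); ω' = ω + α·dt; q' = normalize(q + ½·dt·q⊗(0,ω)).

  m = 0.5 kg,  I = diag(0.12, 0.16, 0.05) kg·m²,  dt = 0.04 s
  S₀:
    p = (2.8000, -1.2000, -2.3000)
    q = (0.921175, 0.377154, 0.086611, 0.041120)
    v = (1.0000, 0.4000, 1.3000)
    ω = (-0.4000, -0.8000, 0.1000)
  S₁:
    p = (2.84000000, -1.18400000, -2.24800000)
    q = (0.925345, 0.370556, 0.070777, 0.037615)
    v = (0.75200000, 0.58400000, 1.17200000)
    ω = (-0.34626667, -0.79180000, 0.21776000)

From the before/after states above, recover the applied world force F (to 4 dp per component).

F = (-3.1000, 2.3000, -1.6000)

v₁ − v₀ = (-0.24800000, 0.18400000, -0.12800000)
m·(v₁−v₀)/dt = (-3.1000, 2.3000, -1.6000)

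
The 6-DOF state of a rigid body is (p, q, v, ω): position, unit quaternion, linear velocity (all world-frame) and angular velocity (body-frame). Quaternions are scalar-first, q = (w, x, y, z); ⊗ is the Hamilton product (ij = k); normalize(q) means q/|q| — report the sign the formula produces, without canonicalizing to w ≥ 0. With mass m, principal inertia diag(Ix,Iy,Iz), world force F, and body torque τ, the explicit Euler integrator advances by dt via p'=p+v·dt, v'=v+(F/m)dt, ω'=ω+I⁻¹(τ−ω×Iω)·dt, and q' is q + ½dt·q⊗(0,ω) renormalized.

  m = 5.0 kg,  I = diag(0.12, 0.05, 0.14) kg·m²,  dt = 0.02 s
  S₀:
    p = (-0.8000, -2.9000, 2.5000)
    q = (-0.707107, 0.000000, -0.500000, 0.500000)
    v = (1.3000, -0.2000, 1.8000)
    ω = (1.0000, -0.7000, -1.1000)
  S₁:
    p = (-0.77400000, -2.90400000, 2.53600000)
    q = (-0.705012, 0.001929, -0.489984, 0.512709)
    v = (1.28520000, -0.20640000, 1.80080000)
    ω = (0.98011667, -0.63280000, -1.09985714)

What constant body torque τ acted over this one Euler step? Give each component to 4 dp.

τ = (-0.0500, 0.1900, 0.0500)

ω₁ − ω₀ = (-0.01988333, 0.06720000, 0.00014286)
gyro term ω₀×Iω₀ = (0.0693, 0.0220, 0.0490)
applied torque τ = (-0.0500, 0.1900, 0.0500)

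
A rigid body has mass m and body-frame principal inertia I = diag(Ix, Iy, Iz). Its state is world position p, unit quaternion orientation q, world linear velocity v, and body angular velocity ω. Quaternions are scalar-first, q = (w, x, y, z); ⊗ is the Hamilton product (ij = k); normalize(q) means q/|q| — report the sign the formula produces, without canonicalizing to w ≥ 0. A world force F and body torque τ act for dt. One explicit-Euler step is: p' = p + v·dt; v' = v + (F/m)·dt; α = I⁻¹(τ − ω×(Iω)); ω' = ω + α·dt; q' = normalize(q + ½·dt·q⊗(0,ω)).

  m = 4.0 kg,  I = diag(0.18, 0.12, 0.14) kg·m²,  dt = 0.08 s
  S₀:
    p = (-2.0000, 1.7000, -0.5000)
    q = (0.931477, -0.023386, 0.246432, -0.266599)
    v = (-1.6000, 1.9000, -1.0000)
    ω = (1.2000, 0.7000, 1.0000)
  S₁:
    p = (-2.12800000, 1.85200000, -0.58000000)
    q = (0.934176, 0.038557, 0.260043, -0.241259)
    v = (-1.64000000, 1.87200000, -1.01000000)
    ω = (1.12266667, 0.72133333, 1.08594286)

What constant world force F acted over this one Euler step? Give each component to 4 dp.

Δv = v₁−v₀ = (-0.04000000, -0.02800000, -0.01000000)
m·(v₁−v₀)/dt = (-2.0000, -1.4000, -0.5000)

F = (-2.0000, -1.4000, -0.5000)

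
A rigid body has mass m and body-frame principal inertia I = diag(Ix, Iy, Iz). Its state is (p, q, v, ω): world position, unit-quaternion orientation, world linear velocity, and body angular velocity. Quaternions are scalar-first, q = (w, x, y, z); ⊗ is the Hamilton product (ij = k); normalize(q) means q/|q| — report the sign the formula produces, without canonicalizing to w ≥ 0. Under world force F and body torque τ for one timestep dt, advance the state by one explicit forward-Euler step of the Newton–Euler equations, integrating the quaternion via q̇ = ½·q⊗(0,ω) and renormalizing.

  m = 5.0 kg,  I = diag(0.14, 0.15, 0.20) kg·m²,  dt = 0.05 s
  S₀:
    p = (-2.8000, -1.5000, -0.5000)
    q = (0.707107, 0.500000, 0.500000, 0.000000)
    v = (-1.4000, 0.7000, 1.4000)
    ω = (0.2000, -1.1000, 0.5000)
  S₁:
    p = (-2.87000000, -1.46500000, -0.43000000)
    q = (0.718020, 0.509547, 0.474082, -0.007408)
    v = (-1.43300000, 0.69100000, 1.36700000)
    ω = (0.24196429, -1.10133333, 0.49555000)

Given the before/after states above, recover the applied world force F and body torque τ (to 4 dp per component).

F = (-3.3000, -0.9000, -3.3000)
τ = (0.0900, -0.0100, -0.0200)

Δv = v₁−v₀ = (-0.03300000, -0.00900000, -0.03300000)
applied force F = (-3.3000, -0.9000, -3.3000)
Δω = ω₁−ω₀ = (0.04196429, -0.00133333, -0.00445000)
precession coupling = (-0.0275, -0.0060, -0.0022)
applied torque τ = (0.0900, -0.0100, -0.0200)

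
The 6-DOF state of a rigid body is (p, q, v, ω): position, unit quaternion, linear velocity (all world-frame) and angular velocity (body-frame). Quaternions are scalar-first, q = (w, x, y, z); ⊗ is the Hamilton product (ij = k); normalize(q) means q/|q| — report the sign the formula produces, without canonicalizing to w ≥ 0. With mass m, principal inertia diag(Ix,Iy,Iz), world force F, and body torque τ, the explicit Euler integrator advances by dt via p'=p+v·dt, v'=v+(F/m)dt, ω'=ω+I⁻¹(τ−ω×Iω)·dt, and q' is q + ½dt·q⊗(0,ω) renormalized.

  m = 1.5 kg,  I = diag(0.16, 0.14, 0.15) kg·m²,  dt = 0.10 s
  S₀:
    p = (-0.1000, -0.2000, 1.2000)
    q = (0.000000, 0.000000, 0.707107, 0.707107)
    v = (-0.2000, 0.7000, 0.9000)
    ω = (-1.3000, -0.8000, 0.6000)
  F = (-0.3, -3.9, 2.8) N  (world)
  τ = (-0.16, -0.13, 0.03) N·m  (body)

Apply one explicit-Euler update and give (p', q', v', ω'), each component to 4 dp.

p' = (-0.1200, -0.1300, 1.2900)
q' = (0.0070, 0.0493, 0.6589, 0.7505)
v' = (-0.2200, 0.4400, 1.0867)
ω' = (-1.3970, -0.8873, 0.6339)

a = (-0.2000, -2.6000, 1.8667)
new position p' = (-0.1200, -0.1300, 1.2900)
new velocity v' = (-0.2200, 0.4400, 1.0867)
angular accel α = (-0.9700, -0.8729, 0.3387)
ω + α·dt = (-1.3970, -0.8873, 0.6339)
2q̇ = q⊗(0,ω) = (0.1414214, 0.9899498, -0.9192391, 0.9192391)
q + ½dt·q⊗(0,ω), renormalized = (0.0070, 0.0493, 0.6589, 0.7505)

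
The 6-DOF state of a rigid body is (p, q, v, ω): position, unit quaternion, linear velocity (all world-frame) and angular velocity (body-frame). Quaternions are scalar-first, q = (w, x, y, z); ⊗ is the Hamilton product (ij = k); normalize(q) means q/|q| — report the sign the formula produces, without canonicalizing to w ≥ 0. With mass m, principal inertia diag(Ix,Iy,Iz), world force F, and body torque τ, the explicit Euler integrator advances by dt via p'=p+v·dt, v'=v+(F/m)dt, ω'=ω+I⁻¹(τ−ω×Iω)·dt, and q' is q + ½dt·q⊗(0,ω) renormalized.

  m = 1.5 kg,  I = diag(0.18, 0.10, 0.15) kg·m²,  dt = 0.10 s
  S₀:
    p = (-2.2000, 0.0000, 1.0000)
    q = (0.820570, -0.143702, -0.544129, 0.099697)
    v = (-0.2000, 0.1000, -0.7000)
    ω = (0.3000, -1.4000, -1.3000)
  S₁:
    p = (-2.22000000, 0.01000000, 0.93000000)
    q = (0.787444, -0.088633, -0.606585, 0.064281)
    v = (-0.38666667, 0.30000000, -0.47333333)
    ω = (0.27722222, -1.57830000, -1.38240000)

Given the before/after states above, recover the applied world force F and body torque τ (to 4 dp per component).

F = (-2.8000, 3.0000, 3.4000)
τ = (0.0500, -0.1900, -0.0900)

v₁ − v₀ = (-0.18666667, 0.20000000, 0.22666667)
F = m·Δv/dt = (-2.8000, 3.0000, 3.4000)
ω₁ − ω₀ = (-0.02277778, -0.17830000, -0.08240000)
ω₀×(Iω₀) = (0.0910, -0.0117, 0.0336)
applied torque τ = (0.0500, -0.1900, -0.0900)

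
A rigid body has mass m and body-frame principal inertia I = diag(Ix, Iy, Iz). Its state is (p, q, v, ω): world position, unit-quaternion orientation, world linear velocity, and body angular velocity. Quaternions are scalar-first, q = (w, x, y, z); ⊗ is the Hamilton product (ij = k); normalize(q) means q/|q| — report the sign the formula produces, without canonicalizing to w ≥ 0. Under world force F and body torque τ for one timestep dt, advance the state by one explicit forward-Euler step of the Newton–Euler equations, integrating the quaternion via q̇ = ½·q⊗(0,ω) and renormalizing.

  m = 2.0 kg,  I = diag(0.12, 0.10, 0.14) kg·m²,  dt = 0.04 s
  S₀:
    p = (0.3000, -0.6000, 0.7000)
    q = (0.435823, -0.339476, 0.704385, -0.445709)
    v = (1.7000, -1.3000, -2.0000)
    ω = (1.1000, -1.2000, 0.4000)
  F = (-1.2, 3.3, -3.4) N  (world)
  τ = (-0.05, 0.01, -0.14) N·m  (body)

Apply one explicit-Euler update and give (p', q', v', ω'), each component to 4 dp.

new position p' = (0.3680, -0.6520, 0.6200)
v' = v + a·dt = (1.6760, -1.2340, -2.0680)
angular accel α = (-0.2567, 0.1880, -1.1886)
ω' = ω + α·dt = (1.0897, -1.1925, 0.3525)
q⊗(0,ω) = (1.3969692, 0.2263085, -0.8774771, -0.1931231)
q + ½dt·q⊗(0,ω), renormalized = (0.4635, -0.3348, 0.6864, -0.4493)

p' = (0.3680, -0.6520, 0.6200)
q' = (0.4635, -0.3348, 0.6864, -0.4493)
v' = (1.6760, -1.2340, -2.0680)
ω' = (1.0897, -1.1925, 0.3525)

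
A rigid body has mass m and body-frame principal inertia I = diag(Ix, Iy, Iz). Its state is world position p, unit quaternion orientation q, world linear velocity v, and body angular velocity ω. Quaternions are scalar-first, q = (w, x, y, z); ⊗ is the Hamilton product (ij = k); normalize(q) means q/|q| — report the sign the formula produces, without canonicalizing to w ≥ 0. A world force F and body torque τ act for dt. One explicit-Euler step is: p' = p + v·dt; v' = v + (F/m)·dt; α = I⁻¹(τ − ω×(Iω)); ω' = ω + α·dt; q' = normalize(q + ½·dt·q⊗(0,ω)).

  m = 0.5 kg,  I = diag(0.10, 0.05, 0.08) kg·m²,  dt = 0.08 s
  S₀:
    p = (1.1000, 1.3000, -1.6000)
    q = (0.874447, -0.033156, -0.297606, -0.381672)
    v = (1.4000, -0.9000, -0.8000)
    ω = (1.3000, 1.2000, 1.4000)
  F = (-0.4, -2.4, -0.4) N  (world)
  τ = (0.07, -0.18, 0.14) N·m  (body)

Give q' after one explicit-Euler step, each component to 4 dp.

q' = (0.9081, 0.0139, -0.2725, -0.3175)

q⊗(0,ω) = (0.9345708, 1.1781391, 0.5995812, 1.5713264)
q + ½dt·q⊗(0,ω), renormalized = (0.9081, 0.0139, -0.2725, -0.3175)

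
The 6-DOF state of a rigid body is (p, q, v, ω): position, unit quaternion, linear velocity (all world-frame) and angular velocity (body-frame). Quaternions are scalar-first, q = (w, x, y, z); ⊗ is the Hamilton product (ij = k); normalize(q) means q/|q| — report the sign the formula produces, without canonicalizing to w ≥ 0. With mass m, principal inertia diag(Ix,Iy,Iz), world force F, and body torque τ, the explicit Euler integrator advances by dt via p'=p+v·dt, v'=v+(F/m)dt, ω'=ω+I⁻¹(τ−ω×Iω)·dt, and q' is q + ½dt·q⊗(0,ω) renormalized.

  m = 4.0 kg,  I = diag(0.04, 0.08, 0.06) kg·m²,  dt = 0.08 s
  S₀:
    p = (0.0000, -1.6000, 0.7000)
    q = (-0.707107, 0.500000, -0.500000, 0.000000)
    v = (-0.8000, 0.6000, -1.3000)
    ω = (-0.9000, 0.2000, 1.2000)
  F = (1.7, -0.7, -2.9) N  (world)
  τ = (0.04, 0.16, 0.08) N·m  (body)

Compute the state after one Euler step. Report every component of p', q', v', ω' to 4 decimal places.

new position p' = (-0.0640, -1.5520, 0.5960)
v + (F/m)dt = (-0.7660, 0.5860, -1.3580)
angular accel α = (1.1200, 1.7300, 1.4533)
ω' = ω + α·dt = (-0.8104, 0.3384, 1.3163)
Hamilton product q⊗(0,ω) = (0.5500000, 0.0363963, -0.7414214, -1.1985284)
q' = normalize(q + ½dt·q⊗(0,ω)) = (-0.6839, 0.5005, -0.5287, -0.0479)

p' = (-0.0640, -1.5520, 0.5960)
q' = (-0.6839, 0.5005, -0.5287, -0.0479)
v' = (-0.7660, 0.5860, -1.3580)
ω' = (-0.8104, 0.3384, 1.3163)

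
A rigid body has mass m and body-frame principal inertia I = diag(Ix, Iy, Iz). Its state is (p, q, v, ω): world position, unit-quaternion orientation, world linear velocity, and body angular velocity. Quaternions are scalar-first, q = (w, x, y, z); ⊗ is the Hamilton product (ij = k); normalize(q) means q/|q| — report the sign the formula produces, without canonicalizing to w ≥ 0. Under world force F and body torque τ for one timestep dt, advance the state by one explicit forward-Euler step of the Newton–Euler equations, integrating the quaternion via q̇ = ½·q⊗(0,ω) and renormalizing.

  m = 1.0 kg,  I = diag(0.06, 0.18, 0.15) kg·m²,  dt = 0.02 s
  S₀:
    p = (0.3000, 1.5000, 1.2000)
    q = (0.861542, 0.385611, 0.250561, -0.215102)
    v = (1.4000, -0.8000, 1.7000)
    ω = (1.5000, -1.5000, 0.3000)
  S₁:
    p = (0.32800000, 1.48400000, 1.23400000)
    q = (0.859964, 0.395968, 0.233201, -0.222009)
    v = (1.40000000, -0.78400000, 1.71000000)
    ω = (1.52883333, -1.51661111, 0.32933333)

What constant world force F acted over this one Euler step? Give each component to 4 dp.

F = (0.0000, 0.8000, 0.5000)

v₁ − v₀ = (0.00000000, 0.01600000, 0.01000000)
m·(v₁−v₀)/dt = (0.0000, 0.8000, 0.5000)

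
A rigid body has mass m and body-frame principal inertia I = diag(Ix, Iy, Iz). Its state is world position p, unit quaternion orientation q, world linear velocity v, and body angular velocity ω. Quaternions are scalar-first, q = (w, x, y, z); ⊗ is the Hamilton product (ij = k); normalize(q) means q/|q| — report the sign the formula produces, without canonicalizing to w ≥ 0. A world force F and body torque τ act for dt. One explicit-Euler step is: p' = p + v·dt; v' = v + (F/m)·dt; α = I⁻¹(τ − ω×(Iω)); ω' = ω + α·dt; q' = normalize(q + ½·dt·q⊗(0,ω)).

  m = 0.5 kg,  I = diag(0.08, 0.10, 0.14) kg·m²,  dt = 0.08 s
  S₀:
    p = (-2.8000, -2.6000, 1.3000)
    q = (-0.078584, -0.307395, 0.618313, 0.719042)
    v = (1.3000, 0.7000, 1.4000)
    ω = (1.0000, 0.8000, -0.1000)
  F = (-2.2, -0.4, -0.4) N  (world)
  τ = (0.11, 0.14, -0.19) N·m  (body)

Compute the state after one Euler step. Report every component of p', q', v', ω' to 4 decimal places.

a = F/m = (-4.4000, -0.8000, -0.8000)
new position p' = (-2.6960, -2.5440, 1.4120)
v + (F/m)dt = (0.9480, 0.6360, 1.3360)
ω×(Iω) gyroscopic = (-0.0032, 0.0060, 0.0160)
(τ − ω×Iω)/I = (1.4150, 1.3400, -1.4714)
new body rate ω' = (1.1132, 0.9072, -0.2177)
q⊗(0,ω) = (-0.1153512, -0.7156489, 0.6254353, -0.8563706)
q' = normalize(q + ½dt·q⊗(0,ω)) = (-0.0831, -0.3356, 0.6425, 0.6839)

p' = (-2.6960, -2.5440, 1.4120)
q' = (-0.0831, -0.3356, 0.6425, 0.6839)
v' = (0.9480, 0.6360, 1.3360)
ω' = (1.1132, 0.9072, -0.2177)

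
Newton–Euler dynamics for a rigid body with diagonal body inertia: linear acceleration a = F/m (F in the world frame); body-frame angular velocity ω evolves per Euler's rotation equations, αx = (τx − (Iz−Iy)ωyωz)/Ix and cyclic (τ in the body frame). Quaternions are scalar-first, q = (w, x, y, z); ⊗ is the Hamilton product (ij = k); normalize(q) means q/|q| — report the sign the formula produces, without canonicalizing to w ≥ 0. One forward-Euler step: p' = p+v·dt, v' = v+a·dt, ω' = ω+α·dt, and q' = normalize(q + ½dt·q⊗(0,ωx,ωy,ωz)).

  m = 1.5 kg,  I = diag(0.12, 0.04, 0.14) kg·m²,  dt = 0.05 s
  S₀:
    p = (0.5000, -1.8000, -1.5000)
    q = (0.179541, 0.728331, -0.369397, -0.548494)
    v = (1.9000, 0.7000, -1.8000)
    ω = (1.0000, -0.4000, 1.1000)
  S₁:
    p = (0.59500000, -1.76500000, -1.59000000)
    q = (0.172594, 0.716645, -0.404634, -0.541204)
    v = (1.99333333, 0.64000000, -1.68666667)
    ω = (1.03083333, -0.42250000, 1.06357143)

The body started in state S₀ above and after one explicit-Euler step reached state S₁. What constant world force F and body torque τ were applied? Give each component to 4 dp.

rate change Δω = (0.03083333, -0.02250000, -0.03642857)
applied torque τ = (0.0300, -0.0400, -0.0700)
v₁ − v₀ = (0.09333333, -0.06000000, 0.11333333)
F = m·Δv/dt = (2.8000, -1.8000, 3.4000)

F = (2.8000, -1.8000, 3.4000)
τ = (0.0300, -0.0400, -0.0700)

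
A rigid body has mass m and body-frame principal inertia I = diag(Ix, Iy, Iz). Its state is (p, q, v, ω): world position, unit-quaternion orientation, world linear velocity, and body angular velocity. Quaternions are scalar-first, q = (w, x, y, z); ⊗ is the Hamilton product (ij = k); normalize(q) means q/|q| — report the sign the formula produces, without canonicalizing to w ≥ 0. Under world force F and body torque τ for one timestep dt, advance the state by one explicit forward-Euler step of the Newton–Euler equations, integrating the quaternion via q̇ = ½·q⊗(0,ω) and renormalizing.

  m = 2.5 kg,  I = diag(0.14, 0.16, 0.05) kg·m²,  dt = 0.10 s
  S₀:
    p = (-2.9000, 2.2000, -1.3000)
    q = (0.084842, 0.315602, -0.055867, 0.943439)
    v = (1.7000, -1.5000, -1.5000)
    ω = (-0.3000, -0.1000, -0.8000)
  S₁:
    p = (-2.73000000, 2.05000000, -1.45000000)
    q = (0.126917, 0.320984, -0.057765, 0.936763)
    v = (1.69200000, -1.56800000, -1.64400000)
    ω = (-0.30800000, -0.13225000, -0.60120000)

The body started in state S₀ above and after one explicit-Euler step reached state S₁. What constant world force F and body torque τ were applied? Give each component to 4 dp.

F = (-0.2000, -1.7000, -3.6000)
τ = (-0.0200, -0.0300, 0.1000)

rate change Δω = (-0.00800000, -0.03225000, 0.19880000)
precession coupling = (-0.0088, 0.0216, 0.0006)
applied torque τ = (-0.0200, -0.0300, 0.1000)
Δv = v₁−v₀ = (-0.00800000, -0.06800000, -0.14400000)
F = m·Δv/dt = (-0.2000, -1.7000, -3.6000)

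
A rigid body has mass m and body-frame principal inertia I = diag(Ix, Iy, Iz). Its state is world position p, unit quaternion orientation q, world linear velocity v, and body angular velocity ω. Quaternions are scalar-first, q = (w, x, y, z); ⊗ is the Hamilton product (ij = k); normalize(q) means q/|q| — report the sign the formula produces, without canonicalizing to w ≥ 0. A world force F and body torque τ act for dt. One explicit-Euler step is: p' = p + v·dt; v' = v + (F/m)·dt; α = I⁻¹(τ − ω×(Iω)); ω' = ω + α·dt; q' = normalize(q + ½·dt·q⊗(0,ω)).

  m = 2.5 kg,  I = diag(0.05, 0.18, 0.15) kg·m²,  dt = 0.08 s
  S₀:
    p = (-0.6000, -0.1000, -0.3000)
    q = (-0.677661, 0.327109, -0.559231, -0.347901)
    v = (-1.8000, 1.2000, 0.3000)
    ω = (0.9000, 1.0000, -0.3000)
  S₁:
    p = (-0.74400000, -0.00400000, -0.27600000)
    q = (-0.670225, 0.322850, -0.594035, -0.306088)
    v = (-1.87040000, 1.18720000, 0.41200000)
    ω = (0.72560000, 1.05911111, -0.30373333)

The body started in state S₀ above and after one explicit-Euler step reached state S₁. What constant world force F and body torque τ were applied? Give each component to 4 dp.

F = (-2.2000, -0.4000, 3.5000)
τ = (-0.1000, 0.1600, 0.1100)

Δω = ω₁−ω₀ = (-0.17440000, 0.05911111, -0.00373333)
precession coupling = (0.0090, 0.0270, 0.1170)
I·α + gyro = (-0.1000, 0.1600, 0.1100)
Δv = v₁−v₀ = (-0.07040000, -0.01280000, 0.11200000)
m·(v₁−v₀)/dt = (-2.2000, -0.4000, 3.5000)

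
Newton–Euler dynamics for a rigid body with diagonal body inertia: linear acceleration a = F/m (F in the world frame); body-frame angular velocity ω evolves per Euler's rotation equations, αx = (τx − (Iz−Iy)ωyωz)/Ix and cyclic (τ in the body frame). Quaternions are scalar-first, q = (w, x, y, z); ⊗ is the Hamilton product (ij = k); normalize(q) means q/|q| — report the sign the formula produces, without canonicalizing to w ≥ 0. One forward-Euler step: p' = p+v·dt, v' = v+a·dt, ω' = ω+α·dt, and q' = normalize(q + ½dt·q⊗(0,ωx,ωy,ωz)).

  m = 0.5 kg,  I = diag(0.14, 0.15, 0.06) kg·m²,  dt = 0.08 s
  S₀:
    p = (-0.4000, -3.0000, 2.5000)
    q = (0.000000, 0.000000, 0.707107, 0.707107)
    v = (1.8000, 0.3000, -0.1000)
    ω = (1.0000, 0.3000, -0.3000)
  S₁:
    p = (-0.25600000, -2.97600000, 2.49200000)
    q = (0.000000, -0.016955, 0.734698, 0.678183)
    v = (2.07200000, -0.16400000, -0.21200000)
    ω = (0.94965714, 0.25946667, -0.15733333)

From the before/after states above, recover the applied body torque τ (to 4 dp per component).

τ = (-0.0800, -0.1000, 0.1100)

Δω = ω₁−ω₀ = (-0.05034286, -0.04053333, 0.14266667)
I·α + gyro = (-0.0800, -0.1000, 0.1100)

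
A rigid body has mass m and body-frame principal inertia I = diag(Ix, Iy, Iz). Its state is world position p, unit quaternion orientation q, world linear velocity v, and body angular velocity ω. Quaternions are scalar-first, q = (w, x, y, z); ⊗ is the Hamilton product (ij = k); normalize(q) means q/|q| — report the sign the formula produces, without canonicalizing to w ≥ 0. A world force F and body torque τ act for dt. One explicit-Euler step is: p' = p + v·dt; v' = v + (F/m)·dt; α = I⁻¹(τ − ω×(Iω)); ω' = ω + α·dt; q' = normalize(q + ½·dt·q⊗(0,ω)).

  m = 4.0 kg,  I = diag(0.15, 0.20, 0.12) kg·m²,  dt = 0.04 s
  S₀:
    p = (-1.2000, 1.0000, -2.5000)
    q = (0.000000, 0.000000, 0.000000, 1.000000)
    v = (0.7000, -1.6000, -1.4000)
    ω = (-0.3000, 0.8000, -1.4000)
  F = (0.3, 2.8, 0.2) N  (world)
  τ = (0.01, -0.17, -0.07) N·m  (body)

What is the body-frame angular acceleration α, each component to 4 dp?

α = (-0.5307, -0.9130, -0.4833)

ω×(Iω) gyroscopic = (0.0896, 0.0126, -0.0120)
angular accel α = (-0.5307, -0.9130, -0.4833)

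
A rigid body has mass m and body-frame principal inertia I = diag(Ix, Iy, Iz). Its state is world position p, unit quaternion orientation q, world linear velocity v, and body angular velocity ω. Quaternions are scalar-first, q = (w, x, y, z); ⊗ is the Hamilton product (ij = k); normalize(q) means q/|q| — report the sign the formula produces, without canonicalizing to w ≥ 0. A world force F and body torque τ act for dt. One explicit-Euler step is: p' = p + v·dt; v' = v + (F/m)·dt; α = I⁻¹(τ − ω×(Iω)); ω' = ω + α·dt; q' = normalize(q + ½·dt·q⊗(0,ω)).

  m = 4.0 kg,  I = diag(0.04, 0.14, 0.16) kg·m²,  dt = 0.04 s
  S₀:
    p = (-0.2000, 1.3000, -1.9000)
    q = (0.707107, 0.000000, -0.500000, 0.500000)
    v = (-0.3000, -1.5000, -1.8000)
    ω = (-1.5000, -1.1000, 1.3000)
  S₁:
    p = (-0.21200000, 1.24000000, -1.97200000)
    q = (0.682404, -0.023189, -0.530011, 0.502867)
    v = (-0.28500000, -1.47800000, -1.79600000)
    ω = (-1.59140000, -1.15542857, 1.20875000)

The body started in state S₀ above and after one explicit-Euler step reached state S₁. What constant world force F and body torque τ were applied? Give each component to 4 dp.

rate change Δω = (-0.09140000, -0.05542857, -0.09125000)
gyro term ω₀×Iω₀ = (-0.0286, 0.2340, 0.1650)
I·α + gyro = (-0.1200, 0.0400, -0.2000)
v₁ − v₀ = (0.01500000, 0.02200000, 0.00400000)
F = m·Δv/dt = (1.5000, 2.2000, 0.4000)

F = (1.5000, 2.2000, 0.4000)
τ = (-0.1200, 0.0400, -0.2000)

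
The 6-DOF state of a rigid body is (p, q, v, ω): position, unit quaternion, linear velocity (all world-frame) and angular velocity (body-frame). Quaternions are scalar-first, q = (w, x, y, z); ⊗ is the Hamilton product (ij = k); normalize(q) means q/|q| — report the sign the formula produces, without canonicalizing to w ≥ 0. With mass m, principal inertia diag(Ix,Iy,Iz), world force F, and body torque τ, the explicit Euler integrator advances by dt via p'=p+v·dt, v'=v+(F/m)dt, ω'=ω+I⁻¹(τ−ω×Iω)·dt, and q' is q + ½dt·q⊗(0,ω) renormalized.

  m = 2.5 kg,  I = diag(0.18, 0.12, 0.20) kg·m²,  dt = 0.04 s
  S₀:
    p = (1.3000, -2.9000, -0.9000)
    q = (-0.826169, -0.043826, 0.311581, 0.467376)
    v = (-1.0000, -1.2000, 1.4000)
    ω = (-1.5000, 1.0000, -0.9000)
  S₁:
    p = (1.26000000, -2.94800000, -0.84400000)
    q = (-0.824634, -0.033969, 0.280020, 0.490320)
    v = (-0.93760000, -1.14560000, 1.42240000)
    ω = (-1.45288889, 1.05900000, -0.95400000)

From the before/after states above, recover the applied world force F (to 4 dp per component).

F = (3.9000, 3.4000, 1.4000)

velocity change Δv = (0.06240000, 0.05440000, 0.02240000)
m·(v₁−v₀)/dt = (3.9000, 3.4000, 1.4000)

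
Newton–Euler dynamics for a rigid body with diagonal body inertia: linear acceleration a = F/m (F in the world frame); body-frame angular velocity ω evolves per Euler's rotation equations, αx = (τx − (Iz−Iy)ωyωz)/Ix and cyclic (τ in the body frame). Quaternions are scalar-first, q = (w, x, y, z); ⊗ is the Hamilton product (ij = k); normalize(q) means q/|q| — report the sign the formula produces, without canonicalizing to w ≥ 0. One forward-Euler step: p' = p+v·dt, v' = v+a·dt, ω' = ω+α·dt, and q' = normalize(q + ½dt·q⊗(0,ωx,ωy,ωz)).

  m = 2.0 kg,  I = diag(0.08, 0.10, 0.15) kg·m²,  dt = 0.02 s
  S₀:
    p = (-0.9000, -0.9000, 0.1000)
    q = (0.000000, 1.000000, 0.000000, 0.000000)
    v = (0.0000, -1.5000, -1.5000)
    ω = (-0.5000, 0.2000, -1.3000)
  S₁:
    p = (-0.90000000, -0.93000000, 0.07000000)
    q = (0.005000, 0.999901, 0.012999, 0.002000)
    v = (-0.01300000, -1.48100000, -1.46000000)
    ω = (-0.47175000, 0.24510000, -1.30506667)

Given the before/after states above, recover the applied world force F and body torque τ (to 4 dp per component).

v₁ − v₀ = (-0.01300000, 0.01900000, 0.04000000)
m·(v₁−v₀)/dt = (-1.3000, 1.9000, 4.0000)
rate change Δω = (0.02825000, 0.04510000, -0.00506667)
τ = I·(Δω/dt) + ω₀×(Iω₀) = (0.1000, 0.1800, -0.0400)

F = (-1.3000, 1.9000, 4.0000)
τ = (0.1000, 0.1800, -0.0400)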